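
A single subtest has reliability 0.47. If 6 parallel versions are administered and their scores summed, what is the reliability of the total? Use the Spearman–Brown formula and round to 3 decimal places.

0.842

ρ_k = kρ / (1 + (k−1)ρ) = 6·0.47 / (1 + 5·0.47) = 2.820 / 3.350 = 0.842.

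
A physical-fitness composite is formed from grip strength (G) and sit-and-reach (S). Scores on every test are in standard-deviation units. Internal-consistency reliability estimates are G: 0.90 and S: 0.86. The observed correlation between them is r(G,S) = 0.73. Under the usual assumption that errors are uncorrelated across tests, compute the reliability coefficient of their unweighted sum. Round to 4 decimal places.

Var(G+S) = 2 + 2·[0.73] = 2 + 1.46 = 3.46.
Because errors are independent across components, Cov(Tᵢ,Tⱼ) = Cov(Xᵢ,Xⱼ); the off-diagonal part of the true-score variance is the same as above.
True-score variance = [0.90 + 0.86] + 1.46 = 1.76 + 1.46 = 3.22.
Reliability = 3.22 / 3.46 = 0.9306.

0.9306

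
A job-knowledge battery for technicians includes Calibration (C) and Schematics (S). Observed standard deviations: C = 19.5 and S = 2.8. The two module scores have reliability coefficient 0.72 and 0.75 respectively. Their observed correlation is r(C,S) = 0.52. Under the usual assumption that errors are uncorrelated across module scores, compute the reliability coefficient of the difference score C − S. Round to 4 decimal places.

0.6727

Var(C−S) = 19.5² + 2.8² − 2·19.5·2.8·0.52 = 388.09 − 56.784 = 331.306.
With uncorrelated errors the cross-covariances are all true-score covariance, so they carry over unchanged; only the diagonal terms shrink to ρᵢσᵢ².
True-score variance = [19.5²·0.72 + 2.8²·0.75] − 56.784 = 279.66 − 56.784 = 222.876.
Reliability = 222.876 / 331.306 = 0.6727.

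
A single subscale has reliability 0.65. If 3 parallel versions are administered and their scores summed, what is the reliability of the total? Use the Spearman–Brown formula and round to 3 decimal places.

ρ_k = kρ / (1 + (k−1)ρ) = 3·0.65 / (1 + 2·0.65) = 1.950 / 2.300 = 0.848.

0.848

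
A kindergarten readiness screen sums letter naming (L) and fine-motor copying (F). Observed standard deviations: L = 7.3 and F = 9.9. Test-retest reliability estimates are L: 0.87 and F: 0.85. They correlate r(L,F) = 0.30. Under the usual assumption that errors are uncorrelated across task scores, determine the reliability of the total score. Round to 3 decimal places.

0.889

Var(L+F) = 7.3² + 9.9² + 2·[7.3·9.9·0.30] = 151.3 + 43.362 = 194.662.
Under uncorrelated errors the observed covariances equal the true-score covariances, so only the own-variance terms attenuate.
True-score variance = [7.3²·0.87 + 9.9²·0.85] + 43.362 = 129.671 + 43.362 = 173.033.
Reliability = 173.033 / 194.662 = 0.889.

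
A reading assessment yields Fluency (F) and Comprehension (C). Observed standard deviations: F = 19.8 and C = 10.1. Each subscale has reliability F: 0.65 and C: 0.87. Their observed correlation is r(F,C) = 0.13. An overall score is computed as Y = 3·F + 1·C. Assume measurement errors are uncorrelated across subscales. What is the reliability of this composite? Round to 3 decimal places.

Var(Y) = 3²·19.8² + 10.1² + 2·[3·19.8·10.1·0.13] = 3630.37 + 155.984 = 3786.35.
With uncorrelated errors the cross-covariances are all true-score covariance, so they carry over unchanged; only the diagonal terms shrink to ρᵢσᵢ².
True-score variance = [3²·19.8²·0.65 + 10.1²·0.87] + 155.984 = 2382.18 + 155.984 = 2538.17.
Reliability = 2538.17 / 3786.35 = 0.670.

0.670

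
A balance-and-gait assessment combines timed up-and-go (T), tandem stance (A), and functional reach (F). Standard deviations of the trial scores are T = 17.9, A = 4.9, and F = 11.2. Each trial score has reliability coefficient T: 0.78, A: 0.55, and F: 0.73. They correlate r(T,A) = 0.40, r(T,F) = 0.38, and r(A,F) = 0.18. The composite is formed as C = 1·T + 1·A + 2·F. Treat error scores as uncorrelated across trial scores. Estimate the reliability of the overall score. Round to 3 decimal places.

0.828

Var(C) = 17.9² + 4.9² + 2²·11.2² + 2·[17.9·4.9·0.40 + 2·17.9·11.2·0.38 + 2·4.9·11.2·0.18] = 846.18 + 414.411 = 1260.59.
With uncorrelated errors the cross-covariances are all true-score covariance, so they carry over unchanged; only the diagonal terms shrink to ρᵢσᵢ².
True-score variance = [17.9²·0.78 + 4.9²·0.55 + 2²·11.2²·0.73] + 414.411 = 629.41 + 414.411 = 1043.82.
Reliability = 1043.82 / 1260.59 = 0.828.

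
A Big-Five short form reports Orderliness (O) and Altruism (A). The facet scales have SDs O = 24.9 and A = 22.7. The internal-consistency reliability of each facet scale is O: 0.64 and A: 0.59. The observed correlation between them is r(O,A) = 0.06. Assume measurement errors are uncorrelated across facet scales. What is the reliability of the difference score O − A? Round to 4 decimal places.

0.5930

Var(O−A) = 24.9² + 22.7² − 2·24.9·22.7·0.06 = 1135.3 − 67.8276 = 1067.47.
Under uncorrelated errors the observed covariances equal the true-score covariances, so only the own-variance terms attenuate.
True-score variance = [24.9²·0.64 + 22.7²·0.59] − 67.8276 = 700.827 − 67.8276 = 633.
Reliability = 633 / 1067.47 = 0.5930.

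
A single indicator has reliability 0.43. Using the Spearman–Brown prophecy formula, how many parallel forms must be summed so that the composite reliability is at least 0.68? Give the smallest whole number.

3

k ≥ ρ*(1−ρ₁)/(ρ₁(1−ρ*)) = 0.68·0.57 / (0.43·0.32) = 2.817.
Smallest integer k = 3.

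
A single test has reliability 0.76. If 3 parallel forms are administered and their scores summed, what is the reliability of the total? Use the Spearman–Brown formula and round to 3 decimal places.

ρ_k = kρ / (1 + (k−1)ρ) = 3·0.76 / (1 + 2·0.76) = 2.280 / 2.520 = 0.905.

0.905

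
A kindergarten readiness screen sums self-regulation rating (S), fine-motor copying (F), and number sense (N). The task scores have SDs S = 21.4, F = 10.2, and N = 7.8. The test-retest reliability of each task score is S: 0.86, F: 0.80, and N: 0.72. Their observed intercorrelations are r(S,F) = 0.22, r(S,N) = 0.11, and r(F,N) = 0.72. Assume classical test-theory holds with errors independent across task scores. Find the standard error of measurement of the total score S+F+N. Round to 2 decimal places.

10.10

Var(total) = 622.84 + 247.332 = 870.172.
True-score variance = 520.882 + 247.332 = 768.214, so reliability = 0.8828.
Error variance = 870.172 − 768.214 = 101.958; SEM = √101.958 = 10.10.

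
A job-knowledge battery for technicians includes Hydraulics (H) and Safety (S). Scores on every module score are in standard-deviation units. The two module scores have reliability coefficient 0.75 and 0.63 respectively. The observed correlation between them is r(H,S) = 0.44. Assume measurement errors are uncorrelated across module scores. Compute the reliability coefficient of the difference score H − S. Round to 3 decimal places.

Var(H−S) = 1 + 1 − 2·0.44 = 2 − 0.88 = 1.12.
With uncorrelated errors the cross-covariances are all true-score covariance, so they carry over unchanged; only the diagonal terms shrink to ρᵢσᵢ².
True-score variance = [0.75 + 0.63] − 0.88 = 1.38 − 0.88 = 0.5.
Reliability = 0.5 / 1.12 = 0.446.

0.446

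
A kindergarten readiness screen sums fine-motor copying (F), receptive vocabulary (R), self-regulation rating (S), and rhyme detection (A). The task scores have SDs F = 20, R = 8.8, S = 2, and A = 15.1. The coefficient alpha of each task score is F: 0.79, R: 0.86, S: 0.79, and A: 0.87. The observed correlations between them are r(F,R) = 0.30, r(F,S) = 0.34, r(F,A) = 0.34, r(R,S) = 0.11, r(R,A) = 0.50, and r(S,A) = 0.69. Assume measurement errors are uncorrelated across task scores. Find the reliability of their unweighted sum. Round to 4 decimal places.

0.8978

Var(F+R+S+A) = 20² + 8.8² + 2² + 15.1² + 2·[20·8.8·0.30 + 20·2·0.34 + 20·15.1·0.34 + 8.8·2·0.11 + 8.8·15.1·0.50 + 2·15.1·0.69] = 709.45 + 516.588 = 1226.04.
Under uncorrelated errors the observed covariances equal the true-score covariances, so only the own-variance terms attenuate.
True-score variance = [20²·0.79 + 8.8²·0.86 + 2²·0.79 + 15.1²·0.87] + 516.588 = 584.127 + 516.588 = 1100.72.
Reliability = 1100.72 / 1226.04 = 0.8978.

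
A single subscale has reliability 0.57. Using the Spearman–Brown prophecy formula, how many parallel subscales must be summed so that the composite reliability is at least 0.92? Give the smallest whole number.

9

k ≥ ρ*(1−ρ₁)/(ρ₁(1−ρ*)) = 0.92·0.43 / (0.57·0.08) = 8.675.
Smallest integer k = 9.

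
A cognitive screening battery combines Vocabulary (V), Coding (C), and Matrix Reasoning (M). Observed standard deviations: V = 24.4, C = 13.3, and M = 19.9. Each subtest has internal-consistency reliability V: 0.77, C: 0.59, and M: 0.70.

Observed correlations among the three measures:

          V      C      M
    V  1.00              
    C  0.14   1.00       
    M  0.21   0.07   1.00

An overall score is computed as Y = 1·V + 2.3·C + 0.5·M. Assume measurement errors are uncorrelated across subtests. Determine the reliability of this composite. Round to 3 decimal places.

Var(Y) = 24.4² + 2.3²·13.3² + 0.5²·19.9² + 2·[2.3·24.4·13.3·0.14 + 0.5·24.4·19.9·0.21 + 1.15·13.3·19.9·0.07] = 1630.11 + 353.57 = 1983.68.
With uncorrelated errors the cross-covariances are all true-score covariance, so they carry over unchanged; only the diagonal terms shrink to ρᵢσᵢ².
True-score variance = [24.4²·0.77 + 2.3²·13.3²·0.59 + 0.5²·19.9²·0.70] + 353.57 = 1079.82 + 353.57 = 1433.39.
Reliability = 1433.39 / 1983.68 = 0.723.

0.723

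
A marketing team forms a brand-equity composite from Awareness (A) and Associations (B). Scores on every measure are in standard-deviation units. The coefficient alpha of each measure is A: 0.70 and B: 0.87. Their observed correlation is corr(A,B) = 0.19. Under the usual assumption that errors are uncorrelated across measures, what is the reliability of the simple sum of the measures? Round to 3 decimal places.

0.819

Var(A+B) = 2 + 2·[0.19] = 2 + 0.38 = 2.38.
Because errors are independent across components, Cov(Tᵢ,Tⱼ) = Cov(Xᵢ,Xⱼ); the off-diagonal part of the true-score variance is the same as above.
True-score variance = [0.70 + 0.87] + 0.38 = 1.57 + 0.38 = 1.95.
Reliability = 1.95 / 2.38 = 0.819.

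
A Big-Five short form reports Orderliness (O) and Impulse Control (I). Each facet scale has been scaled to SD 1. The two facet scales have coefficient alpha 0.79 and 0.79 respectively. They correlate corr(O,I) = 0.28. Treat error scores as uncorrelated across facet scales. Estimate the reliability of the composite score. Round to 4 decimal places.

0.8359

Var(O+I) = 2 + 2·[0.28] = 2 + 0.56 = 2.56.
With uncorrelated errors the cross-covariances are all true-score covariance, so they carry over unchanged; only the diagonal terms shrink to ρᵢσᵢ².
True-score variance = [0.79 + 0.79] + 0.56 = 1.58 + 0.56 = 2.14.
Reliability = 2.14 / 2.56 = 0.8359.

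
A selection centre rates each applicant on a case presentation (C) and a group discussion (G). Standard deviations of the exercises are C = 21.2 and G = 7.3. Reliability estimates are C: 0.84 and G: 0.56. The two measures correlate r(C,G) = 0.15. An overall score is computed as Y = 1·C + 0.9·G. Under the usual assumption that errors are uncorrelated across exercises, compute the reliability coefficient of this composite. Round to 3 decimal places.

Var(Y) = 21.2² + 0.9²·7.3² + 2·[0.9·21.2·7.3·0.15] = 492.605 + 41.7852 = 534.39.
Under uncorrelated errors the observed covariances equal the true-score covariances, so only the own-variance terms attenuate.
True-score variance = [21.2²·0.84 + 0.9²·7.3²·0.56] + 41.7852 = 401.702 + 41.7852 = 443.487.
Reliability = 443.487 / 534.39 = 0.830.

0.830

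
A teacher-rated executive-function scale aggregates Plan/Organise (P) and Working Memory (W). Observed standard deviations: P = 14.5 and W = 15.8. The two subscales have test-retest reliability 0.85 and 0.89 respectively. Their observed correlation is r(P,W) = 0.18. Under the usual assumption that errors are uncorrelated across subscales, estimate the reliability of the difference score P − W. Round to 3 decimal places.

0.844

Var(P−W) = 14.5² + 15.8² − 2·14.5·15.8·0.18 = 459.89 − 82.476 = 377.414.
Under uncorrelated errors the observed covariances equal the true-score covariances, so only the own-variance terms attenuate.
True-score variance = [14.5²·0.85 + 15.8²·0.89] − 82.476 = 400.892 − 82.476 = 318.416.
Reliability = 318.416 / 377.414 = 0.844.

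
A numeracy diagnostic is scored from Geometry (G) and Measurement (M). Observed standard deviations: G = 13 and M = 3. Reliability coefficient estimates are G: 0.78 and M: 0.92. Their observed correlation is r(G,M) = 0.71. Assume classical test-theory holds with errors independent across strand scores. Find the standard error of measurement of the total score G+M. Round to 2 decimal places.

6.16

Var(total) = 178 + 55.38 = 233.38.
True-score variance = 140.1 + 55.38 = 195.48, so reliability = 0.8376.
Error variance = 233.38 − 195.48 = 37.9; SEM = √37.9 = 6.16.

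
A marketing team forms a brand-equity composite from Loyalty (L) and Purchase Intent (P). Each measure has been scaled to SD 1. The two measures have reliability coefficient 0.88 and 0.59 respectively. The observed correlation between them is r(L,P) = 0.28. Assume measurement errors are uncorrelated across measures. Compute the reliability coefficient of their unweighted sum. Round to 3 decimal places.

0.793

Var(L+P) = 2 + 2·[0.28] = 2 + 0.56 = 2.56.
Under uncorrelated errors the observed covariances equal the true-score covariances, so only the own-variance terms attenuate.
True-score variance = [0.88 + 0.59] + 0.56 = 1.47 + 0.56 = 2.03.
Reliability = 2.03 / 2.56 = 0.793.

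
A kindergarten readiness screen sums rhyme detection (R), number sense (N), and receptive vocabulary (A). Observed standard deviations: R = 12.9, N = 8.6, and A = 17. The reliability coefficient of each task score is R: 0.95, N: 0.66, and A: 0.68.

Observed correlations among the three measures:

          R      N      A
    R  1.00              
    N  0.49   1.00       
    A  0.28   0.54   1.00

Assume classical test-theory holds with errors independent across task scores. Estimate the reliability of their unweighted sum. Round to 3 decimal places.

Var(R+N+A) = 12.9² + 8.6² + 17² + 2·[12.9·8.6·0.49 + 12.9·17·0.28 + 8.6·17·0.54] = 529.37 + 389.425 = 918.795.
With uncorrelated errors the cross-covariances are all true-score covariance, so they carry over unchanged; only the diagonal terms shrink to ρᵢσᵢ².
True-score variance = [12.9²·0.95 + 8.6²·0.66 + 17²·0.68] + 389.425 = 403.423 + 389.425 = 792.848.
Reliability = 792.848 / 918.795 = 0.863.

0.863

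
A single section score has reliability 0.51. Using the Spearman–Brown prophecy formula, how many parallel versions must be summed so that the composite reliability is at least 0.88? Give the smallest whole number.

8

k ≥ ρ*(1−ρ₁)/(ρ₁(1−ρ*)) = 0.88·0.49 / (0.51·0.12) = 7.046.
Smallest integer k = 8.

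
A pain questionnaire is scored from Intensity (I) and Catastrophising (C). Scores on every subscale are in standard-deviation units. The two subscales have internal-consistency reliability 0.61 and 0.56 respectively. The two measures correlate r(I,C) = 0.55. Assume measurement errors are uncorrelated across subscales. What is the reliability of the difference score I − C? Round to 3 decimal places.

0.078

Var(I−C) = 1 + 1 − 2·0.55 = 2 − 1.1 = 0.9.
Under uncorrelated errors the observed covariances equal the true-score covariances, so only the own-variance terms attenuate.
True-score variance = [0.61 + 0.56] − 1.1 = 1.17 − 1.1 = 0.07.
Reliability = 0.07 / 0.9 = 0.078.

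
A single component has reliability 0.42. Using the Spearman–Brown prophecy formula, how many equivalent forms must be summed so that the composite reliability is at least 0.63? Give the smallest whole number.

3

k ≥ ρ*(1−ρ₁)/(ρ₁(1−ρ*)) = 0.63·0.58 / (0.42·0.37) = 2.351.
Smallest integer k = 3.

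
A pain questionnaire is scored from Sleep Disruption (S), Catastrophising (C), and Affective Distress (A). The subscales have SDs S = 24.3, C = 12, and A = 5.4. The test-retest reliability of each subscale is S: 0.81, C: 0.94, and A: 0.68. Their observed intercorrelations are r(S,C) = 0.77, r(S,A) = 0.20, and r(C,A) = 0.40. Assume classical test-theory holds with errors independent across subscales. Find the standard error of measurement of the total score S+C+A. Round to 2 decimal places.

11.41

Var(total) = 763.65 + 553.392 = 1317.04.
True-score variance = 633.486 + 553.392 = 1186.88, so reliability = 0.9012.
Error variance = 1317.04 − 1186.88 = 130.164; SEM = √130.164 = 11.41.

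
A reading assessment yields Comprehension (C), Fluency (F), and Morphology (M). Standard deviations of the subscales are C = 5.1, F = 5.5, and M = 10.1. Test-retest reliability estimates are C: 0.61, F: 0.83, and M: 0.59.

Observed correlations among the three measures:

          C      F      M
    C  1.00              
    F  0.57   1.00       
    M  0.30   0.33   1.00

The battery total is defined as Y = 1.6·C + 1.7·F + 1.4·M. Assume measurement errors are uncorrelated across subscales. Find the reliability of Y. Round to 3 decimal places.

0.794

Var(Y) = 1.6²·5.1² + 1.7²·5.5² + 1.4²·10.1² + 2·[2.72·5.1·5.5·0.57 + 2.24·5.1·10.1·0.30 + 2.38·5.5·10.1·0.33] = 353.948 + 243.465 = 597.413.
With uncorrelated errors the cross-covariances are all true-score covariance, so they carry over unchanged; only the diagonal terms shrink to ρᵢσᵢ².
True-score variance = [1.6²·5.1²·0.61 + 1.7²·5.5²·0.83 + 1.4²·10.1²·0.59] + 243.465 = 231.142 + 243.465 = 474.607.
Reliability = 474.607 / 597.413 = 0.794.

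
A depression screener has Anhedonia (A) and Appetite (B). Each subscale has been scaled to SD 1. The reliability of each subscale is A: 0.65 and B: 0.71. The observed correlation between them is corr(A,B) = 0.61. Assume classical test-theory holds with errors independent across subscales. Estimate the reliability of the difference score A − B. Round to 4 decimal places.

Var(A−B) = 1 + 1 − 2·0.61 = 2 − 1.22 = 0.78.
Under uncorrelated errors the observed covariances equal the true-score covariances, so only the own-variance terms attenuate.
True-score variance = [0.65 + 0.71] − 1.22 = 1.36 − 1.22 = 0.14.
Reliability = 0.14 / 0.78 = 0.1795.

0.1795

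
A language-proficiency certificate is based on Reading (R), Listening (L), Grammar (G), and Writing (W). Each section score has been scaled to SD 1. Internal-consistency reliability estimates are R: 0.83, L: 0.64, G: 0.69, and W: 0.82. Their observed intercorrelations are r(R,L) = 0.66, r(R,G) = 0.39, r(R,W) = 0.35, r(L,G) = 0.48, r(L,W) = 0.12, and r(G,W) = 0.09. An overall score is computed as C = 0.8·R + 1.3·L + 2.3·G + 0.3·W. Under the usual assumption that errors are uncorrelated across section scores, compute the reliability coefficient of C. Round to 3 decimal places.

Var(C) = 0.8² + 1.3² + 2.3² + 0.3² + 2·[1.04·0.66 + 1.84·0.39 + 0.24·0.35 + 2.99·0.48 + 0.39·0.12 + 0.69·0.09] = 7.71 + 6.0642 = 13.7742.
Because errors are independent across components, Cov(Tᵢ,Tⱼ) = Cov(Xᵢ,Xⱼ); the off-diagonal part of the true-score variance is the same as above.
True-score variance = [0.8²·0.83 + 1.3²·0.64 + 2.3²·0.69 + 0.3²·0.82] + 6.0642 = 5.3367 + 6.0642 = 11.4009.
Reliability = 11.4009 / 13.7742 = 0.828.

0.828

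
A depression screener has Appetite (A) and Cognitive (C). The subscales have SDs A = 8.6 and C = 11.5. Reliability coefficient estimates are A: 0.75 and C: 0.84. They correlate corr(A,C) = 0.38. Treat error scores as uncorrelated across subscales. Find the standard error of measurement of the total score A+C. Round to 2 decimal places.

Var(total) = 206.21 + 75.164 = 281.374.
True-score variance = 166.56 + 75.164 = 241.724, so reliability = 0.8591.
Error variance = 281.374 − 241.724 = 39.65; SEM = √39.65 = 6.30.

6.30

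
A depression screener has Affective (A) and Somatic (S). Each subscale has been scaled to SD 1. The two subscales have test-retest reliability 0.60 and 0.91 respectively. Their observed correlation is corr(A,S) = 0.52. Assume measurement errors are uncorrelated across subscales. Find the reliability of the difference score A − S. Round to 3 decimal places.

Var(A−S) = 1 + 1 − 2·0.52 = 2 − 1.04 = 0.96.
With uncorrelated errors the cross-covariances are all true-score covariance, so they carry over unchanged; only the diagonal terms shrink to ρᵢσᵢ².
True-score variance = [0.60 + 0.91] − 1.04 = 1.51 − 1.04 = 0.47.
Reliability = 0.47 / 0.96 = 0.490.

0.490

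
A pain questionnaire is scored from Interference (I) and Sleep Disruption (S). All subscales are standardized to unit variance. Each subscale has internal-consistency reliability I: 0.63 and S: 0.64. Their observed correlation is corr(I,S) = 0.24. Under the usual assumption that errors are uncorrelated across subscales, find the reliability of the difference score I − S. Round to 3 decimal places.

Var(I−S) = 1 + 1 − 2·0.24 = 2 − 0.48 = 1.52.
Because errors are independent across components, Cov(Tᵢ,Tⱼ) = Cov(Xᵢ,Xⱼ); the off-diagonal part of the true-score variance is the same as above.
True-score variance = [0.63 + 0.64] − 0.48 = 1.27 − 0.48 = 0.79.
Reliability = 0.79 / 1.52 = 0.520.

0.520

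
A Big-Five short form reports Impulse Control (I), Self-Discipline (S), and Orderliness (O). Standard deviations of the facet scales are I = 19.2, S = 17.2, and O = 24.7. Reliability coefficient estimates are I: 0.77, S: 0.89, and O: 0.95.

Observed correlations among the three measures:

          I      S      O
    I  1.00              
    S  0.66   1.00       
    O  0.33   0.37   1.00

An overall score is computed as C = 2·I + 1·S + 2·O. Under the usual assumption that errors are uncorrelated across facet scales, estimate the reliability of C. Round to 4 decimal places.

0.9291

Var(C) = 2²·19.2² + 17.2² + 2²·24.7² + 2·[2·19.2·17.2·0.66 + 4·19.2·24.7·0.33 + 2·17.2·24.7·0.37] = 4210.76 + 2752.59 = 6963.35.
Under uncorrelated errors the observed covariances equal the true-score covariances, so only the own-variance terms attenuate.
True-score variance = [2²·19.2²·0.77 + 17.2²·0.89 + 2²·24.7²·0.95] + 2752.59 = 3717.05 + 2752.59 = 6469.64.
Reliability = 6469.64 / 6963.35 = 0.9291.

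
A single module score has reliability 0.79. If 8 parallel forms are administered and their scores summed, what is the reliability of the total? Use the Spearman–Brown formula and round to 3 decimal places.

0.968

ρ_k = kρ / (1 + (k−1)ρ) = 8·0.79 / (1 + 7·0.79) = 6.320 / 6.530 = 0.968.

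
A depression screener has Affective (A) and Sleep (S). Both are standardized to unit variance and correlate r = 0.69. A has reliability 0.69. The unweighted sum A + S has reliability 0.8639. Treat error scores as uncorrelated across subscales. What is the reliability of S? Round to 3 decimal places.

0.850

Var(A+S) = 2 + 2·0.69 = 3.380.
True-score variance = ρ_A + ρ_S + 2·0.69, so 0.8639 = (0.69 + ρ_S + 1.38) / 3.380.
ρ_S = 0.8639·3.380 − 0.69 − 1.38 = 0.850.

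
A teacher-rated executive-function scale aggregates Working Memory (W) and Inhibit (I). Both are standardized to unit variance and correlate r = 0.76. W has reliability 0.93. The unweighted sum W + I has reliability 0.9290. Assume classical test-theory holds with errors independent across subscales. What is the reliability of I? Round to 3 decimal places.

0.820

Var(W+I) = 2 + 2·0.76 = 3.520.
True-score variance = ρ_W + ρ_I + 2·0.76, so 0.9290 = (0.93 + ρ_I + 1.52) / 3.520.
ρ_I = 0.9290·3.520 − 0.93 − 1.52 = 0.820.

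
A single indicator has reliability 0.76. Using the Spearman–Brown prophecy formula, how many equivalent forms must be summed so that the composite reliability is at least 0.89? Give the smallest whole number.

3

k ≥ ρ*(1−ρ₁)/(ρ₁(1−ρ*)) = 0.89·0.24 / (0.76·0.11) = 2.555.
Smallest integer k = 3.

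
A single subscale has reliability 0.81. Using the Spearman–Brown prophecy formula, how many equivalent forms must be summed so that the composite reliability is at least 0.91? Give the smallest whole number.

3

k ≥ ρ*(1−ρ₁)/(ρ₁(1−ρ*)) = 0.91·0.19 / (0.81·0.09) = 2.372.
Smallest integer k = 3.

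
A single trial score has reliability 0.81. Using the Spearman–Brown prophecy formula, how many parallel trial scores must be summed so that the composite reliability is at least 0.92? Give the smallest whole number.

3

k ≥ ρ*(1−ρ₁)/(ρ₁(1−ρ*)) = 0.92·0.19 / (0.81·0.08) = 2.698.
Smallest integer k = 3.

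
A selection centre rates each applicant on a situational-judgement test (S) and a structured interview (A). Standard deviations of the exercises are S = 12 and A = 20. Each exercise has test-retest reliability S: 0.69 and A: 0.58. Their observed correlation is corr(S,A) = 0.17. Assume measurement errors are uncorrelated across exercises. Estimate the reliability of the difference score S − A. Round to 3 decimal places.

0.540

Var(S−A) = 12² + 20² − 2·12·20·0.17 = 544 − 81.6 = 462.4.
Because errors are independent across components, Cov(Tᵢ,Tⱼ) = Cov(Xᵢ,Xⱼ); the off-diagonal part of the true-score variance is the same as above.
True-score variance = [12²·0.69 + 20²·0.58] − 81.6 = 331.36 − 81.6 = 249.76.
Reliability = 249.76 / 462.4 = 0.540.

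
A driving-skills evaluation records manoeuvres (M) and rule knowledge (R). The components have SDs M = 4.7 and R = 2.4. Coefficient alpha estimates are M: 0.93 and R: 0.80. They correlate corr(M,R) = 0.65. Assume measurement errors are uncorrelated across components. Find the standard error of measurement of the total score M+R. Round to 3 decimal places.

Var(total) = 27.85 + 14.664 = 42.514.
True-score variance = 25.1517 + 14.664 = 39.8157, so reliability = 0.9365.
Error variance = 42.514 − 39.8157 = 2.6983; SEM = √2.6983 = 1.643.

1.643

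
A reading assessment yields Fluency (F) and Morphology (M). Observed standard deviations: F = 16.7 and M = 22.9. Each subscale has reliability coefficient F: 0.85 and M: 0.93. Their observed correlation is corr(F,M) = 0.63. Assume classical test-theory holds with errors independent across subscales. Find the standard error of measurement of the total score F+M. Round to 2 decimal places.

Var(total) = 803.3 + 481.862 = 1285.16.
True-score variance = 724.758 + 481.862 = 1206.62, so reliability = 0.9389.
Error variance = 1285.16 − 1206.62 = 78.5422; SEM = √78.5422 = 8.86.

8.86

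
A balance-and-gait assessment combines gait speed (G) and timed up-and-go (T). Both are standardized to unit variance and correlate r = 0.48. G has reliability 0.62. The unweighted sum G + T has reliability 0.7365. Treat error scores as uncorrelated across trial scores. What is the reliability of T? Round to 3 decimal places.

Var(G+T) = 2 + 2·0.48 = 2.960.
True-score variance = ρ_G + ρ_T + 2·0.48, so 0.7365 = (0.62 + ρ_T + 0.96) / 2.960.
ρ_T = 0.7365·2.960 − 0.62 − 0.96 = 0.600.

0.600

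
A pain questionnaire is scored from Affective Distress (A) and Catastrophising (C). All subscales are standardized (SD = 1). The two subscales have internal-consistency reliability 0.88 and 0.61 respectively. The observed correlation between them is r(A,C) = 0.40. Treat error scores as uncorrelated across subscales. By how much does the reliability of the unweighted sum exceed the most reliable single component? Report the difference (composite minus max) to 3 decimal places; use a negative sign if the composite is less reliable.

-0.062

Var(sum) = 2 + 0.8 = 2.8; true-score variance = 1.49 + 0.8 = 2.29; composite reliability = 0.8179.
Max component reliability = 0.8800.
Difference = 0.8179 − 0.8800 = -0.062.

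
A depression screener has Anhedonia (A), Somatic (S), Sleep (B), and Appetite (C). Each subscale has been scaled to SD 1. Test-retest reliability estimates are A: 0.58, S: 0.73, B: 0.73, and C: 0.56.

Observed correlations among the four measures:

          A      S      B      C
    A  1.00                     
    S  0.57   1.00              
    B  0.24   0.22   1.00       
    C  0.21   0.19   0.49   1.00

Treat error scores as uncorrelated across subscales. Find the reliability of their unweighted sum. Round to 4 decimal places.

Var(A+S+B+C) = 4 + 2·[0.57 + 0.24 + 0.21 + 0.22 + 0.19 + 0.49] = 4 + 3.84 = 7.84.
Under uncorrelated errors the observed covariances equal the true-score covariances, so only the own-variance terms attenuate.
True-score variance = [0.58 + 0.73 + 0.73 + 0.56] + 3.84 = 2.6 + 3.84 = 6.44.
Reliability = 6.44 / 7.84 = 0.8214.

0.8214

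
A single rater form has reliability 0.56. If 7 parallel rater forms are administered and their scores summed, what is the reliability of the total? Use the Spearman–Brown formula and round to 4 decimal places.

ρ_k = kρ / (1 + (k−1)ρ) = 7·0.56 / (1 + 6·0.56) = 3.920 / 4.360 = 0.8991.

0.8991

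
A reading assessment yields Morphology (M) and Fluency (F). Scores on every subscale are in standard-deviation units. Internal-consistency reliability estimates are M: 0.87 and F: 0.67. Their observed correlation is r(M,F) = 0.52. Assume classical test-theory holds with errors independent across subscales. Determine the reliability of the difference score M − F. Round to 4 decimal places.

Var(M−F) = 1 + 1 − 2·0.52 = 2 − 1.04 = 0.96.
Under uncorrelated errors the observed covariances equal the true-score covariances, so only the own-variance terms attenuate.
True-score variance = [0.87 + 0.67] − 1.04 = 1.54 − 1.04 = 0.5.
Reliability = 0.5 / 0.96 = 0.5208.

0.5208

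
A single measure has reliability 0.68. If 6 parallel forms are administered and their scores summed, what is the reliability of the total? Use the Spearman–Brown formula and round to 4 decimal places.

ρ_k = kρ / (1 + (k−1)ρ) = 6·0.68 / (1 + 5·0.68) = 4.080 / 4.400 = 0.9273.

0.9273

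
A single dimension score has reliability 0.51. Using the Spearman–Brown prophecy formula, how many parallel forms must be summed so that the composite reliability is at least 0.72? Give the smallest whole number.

3

k ≥ ρ*(1−ρ₁)/(ρ₁(1−ρ*)) = 0.72·0.49 / (0.51·0.28) = 2.471.
Smallest integer k = 3.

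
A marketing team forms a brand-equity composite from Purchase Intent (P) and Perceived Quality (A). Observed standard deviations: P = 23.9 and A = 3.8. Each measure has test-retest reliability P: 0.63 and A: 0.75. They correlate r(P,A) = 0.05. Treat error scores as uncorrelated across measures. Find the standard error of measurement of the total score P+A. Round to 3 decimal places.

14.661

Var(total) = 585.65 + 9.082 = 594.732.
True-score variance = 370.692 + 9.082 = 379.774, so reliability = 0.6386.
Error variance = 594.732 − 379.774 = 214.958; SEM = √214.958 = 14.661.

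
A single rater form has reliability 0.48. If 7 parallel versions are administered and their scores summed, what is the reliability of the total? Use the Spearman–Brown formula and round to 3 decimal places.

ρ_k = kρ / (1 + (k−1)ρ) = 7·0.48 / (1 + 6·0.48) = 3.360 / 3.880 = 0.866.

0.866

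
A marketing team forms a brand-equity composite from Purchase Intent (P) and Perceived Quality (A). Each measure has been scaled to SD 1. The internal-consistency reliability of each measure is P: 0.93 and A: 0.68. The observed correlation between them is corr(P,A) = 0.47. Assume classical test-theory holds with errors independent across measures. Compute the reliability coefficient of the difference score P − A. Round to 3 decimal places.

Var(P−A) = 1 + 1 − 2·0.47 = 2 − 0.94 = 1.06.
With uncorrelated errors the cross-covariances are all true-score covariance, so they carry over unchanged; only the diagonal terms shrink to ρᵢσᵢ².
True-score variance = [0.93 + 0.68] − 0.94 = 1.61 − 0.94 = 0.67.
Reliability = 0.67 / 1.06 = 0.632.

0.632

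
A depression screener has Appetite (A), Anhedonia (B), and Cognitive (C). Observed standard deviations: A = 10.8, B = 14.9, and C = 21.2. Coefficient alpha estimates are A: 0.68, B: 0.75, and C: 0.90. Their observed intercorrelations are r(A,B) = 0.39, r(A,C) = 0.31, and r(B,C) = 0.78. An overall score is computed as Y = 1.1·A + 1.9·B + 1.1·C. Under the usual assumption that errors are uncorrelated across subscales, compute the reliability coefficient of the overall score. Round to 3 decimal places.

0.898

Var(Y) = 1.1²·10.8² + 1.9²·14.9² + 1.1²·21.2² + 2·[2.09·10.8·14.9·0.39 + 1.21·10.8·21.2·0.31 + 2.09·14.9·21.2·0.78] = 1486.41 + 1463.99 = 2950.41.
Under uncorrelated errors the observed covariances equal the true-score covariances, so only the own-variance terms attenuate.
True-score variance = [1.1²·10.8²·0.68 + 1.9²·14.9²·0.75 + 1.1²·21.2²·0.90] + 1463.99 = 1186.5 + 1463.99 = 2650.5.
Reliability = 2650.5 / 2950.41 = 0.898.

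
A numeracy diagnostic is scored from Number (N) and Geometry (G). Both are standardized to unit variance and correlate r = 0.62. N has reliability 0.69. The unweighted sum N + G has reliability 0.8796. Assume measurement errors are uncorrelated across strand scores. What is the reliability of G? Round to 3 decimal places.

Var(N+G) = 2 + 2·0.62 = 3.240.
True-score variance = ρ_N + ρ_G + 2·0.62, so 0.8796 = (0.69 + ρ_G + 1.24) / 3.240.
ρ_G = 0.8796·3.240 − 0.69 − 1.24 = 0.920.

0.920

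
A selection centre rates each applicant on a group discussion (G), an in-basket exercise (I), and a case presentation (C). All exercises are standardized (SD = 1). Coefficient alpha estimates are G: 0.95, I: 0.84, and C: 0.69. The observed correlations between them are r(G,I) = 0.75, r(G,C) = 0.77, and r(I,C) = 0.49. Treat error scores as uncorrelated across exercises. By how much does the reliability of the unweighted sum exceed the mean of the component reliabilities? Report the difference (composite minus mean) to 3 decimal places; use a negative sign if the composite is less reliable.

Var(sum) = 3 + 4.02 = 7.02; true-score variance = 2.48 + 4.02 = 6.5; composite reliability = 0.9259.
Mean component reliability = 0.8267.
Difference = 0.9259 − 0.8267 = 0.099.

0.099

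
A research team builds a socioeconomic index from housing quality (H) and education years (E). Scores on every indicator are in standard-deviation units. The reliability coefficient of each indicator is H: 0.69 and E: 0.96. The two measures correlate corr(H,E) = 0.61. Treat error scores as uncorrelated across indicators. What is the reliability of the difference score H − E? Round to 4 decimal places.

0.5513

Var(H−E) = 1 + 1 − 2·0.61 = 2 − 1.22 = 0.78.
With uncorrelated errors the cross-covariances are all true-score covariance, so they carry over unchanged; only the diagonal terms shrink to ρᵢσᵢ².
True-score variance = [0.69 + 0.96] − 1.22 = 1.65 − 1.22 = 0.43.
Reliability = 0.43 / 0.78 = 0.5513.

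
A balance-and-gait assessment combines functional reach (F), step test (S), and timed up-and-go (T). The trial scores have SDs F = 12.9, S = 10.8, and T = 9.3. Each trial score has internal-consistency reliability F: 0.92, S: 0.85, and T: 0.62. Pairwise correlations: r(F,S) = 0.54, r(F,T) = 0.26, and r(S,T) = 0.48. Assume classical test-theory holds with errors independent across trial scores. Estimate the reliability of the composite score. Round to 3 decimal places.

Var(F+S+T) = 12.9² + 10.8² + 9.3² + 2·[12.9·10.8·0.54 + 12.9·9.3·0.26 + 10.8·9.3·0.48] = 369.54 + 309.272 = 678.812.
Under uncorrelated errors the observed covariances equal the true-score covariances, so only the own-variance terms attenuate.
True-score variance = [12.9²·0.92 + 10.8²·0.85 + 9.3²·0.62] + 309.272 = 305.865 + 309.272 = 615.137.
Reliability = 615.137 / 678.812 = 0.906.

0.906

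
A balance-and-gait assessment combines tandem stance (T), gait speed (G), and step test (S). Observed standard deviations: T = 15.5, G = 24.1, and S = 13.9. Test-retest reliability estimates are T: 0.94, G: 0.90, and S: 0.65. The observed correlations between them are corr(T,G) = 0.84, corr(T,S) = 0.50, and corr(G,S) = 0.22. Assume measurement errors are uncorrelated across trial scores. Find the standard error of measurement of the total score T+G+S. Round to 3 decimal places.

Var(total) = 1014.27 + 990.41 = 2004.68.
True-score variance = 874.151 + 990.41 = 1864.56, so reliability = 0.9301.
Error variance = 2004.68 − 1864.56 = 140.119; SEM = √140.119 = 11.837.

11.837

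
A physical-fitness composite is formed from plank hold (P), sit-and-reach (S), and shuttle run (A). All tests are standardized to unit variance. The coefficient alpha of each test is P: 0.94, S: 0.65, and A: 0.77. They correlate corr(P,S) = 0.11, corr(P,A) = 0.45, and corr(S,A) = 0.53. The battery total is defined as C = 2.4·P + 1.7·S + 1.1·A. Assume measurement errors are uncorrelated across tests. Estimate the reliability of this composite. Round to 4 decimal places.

0.8918

Var(C) = 2.4² + 1.7² + 1.1² + 2·[4.08·0.11 + 2.64·0.45 + 1.87·0.53] = 9.86 + 5.2558 = 15.1158.
Because errors are independent across components, Cov(Tᵢ,Tⱼ) = Cov(Xᵢ,Xⱼ); the off-diagonal part of the true-score variance is the same as above.
True-score variance = [2.4²·0.94 + 1.7²·0.65 + 1.1²·0.77] + 5.2558 = 8.2246 + 5.2558 = 13.4804.
Reliability = 13.4804 / 15.1158 = 0.8918.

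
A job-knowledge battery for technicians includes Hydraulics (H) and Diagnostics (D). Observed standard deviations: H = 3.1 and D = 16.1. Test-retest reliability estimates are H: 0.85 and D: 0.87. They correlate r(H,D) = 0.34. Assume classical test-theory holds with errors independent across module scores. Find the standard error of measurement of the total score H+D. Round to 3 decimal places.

Var(total) = 268.82 + 33.9388 = 302.759.
True-score variance = 233.681 + 33.9388 = 267.62, so reliability = 0.8839.
Error variance = 302.759 − 267.62 = 35.1388; SEM = √35.1388 = 5.928.

5.928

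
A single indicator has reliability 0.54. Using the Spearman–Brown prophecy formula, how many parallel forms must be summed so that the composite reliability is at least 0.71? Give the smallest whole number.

3

k ≥ ρ*(1−ρ₁)/(ρ₁(1−ρ*)) = 0.71·0.46 / (0.54·0.29) = 2.086.
Smallest integer k = 3.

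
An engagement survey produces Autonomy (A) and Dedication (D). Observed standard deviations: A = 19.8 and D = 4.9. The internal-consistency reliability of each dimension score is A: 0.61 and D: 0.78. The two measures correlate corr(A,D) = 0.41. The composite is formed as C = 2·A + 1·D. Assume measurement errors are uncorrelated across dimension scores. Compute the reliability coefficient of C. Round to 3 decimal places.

Var(C) = 2²·19.8² + 4.9² + 2·[2·19.8·4.9·0.41] = 1592.17 + 159.113 = 1751.28.
With uncorrelated errors the cross-covariances are all true-score covariance, so they carry over unchanged; only the diagonal terms shrink to ρᵢσᵢ².
True-score variance = [2²·19.8²·0.61 + 4.9²·0.78] + 159.113 = 975.305 + 159.113 = 1134.42.
Reliability = 1134.42 / 1751.28 = 0.648.

0.648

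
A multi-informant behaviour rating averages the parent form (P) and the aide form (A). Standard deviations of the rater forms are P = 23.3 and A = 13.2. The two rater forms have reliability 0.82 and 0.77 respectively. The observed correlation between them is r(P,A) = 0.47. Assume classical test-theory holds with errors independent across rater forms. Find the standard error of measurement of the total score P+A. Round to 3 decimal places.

Var(total) = 717.13 + 289.106 = 1006.24.
True-score variance = 579.335 + 289.106 = 868.441, so reliability = 0.8631.
Error variance = 1006.24 − 868.441 = 137.795; SEM = √137.795 = 11.739.

11.739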